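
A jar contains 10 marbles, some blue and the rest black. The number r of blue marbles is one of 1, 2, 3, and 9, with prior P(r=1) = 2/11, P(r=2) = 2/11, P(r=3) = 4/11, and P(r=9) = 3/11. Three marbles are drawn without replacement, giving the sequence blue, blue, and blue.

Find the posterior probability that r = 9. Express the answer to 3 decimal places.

For each hypothesis, P(data | H) works out to: P(data | r = 1) = (1/10)(0/9) = 0; P(data | r = 2) = (2/10)(1/9)(0/8) = 0; P(data | r = 3) = (3/10)(2/9)(1/8) = 1/120; P(data | r = 9) = (9/10)(8/9)(7/8) = 7/10.
The prior-weighted likelihoods are 2/11 · 0 = 0, 2/11 · 0 = 0, 4/11 · 1/120 = 1/330, 3/11 · 7/10 = 21/110; summing to 32/165.
Hence P(r = 9 | data) = (21/110) / (32/165) = 63/64.

0.984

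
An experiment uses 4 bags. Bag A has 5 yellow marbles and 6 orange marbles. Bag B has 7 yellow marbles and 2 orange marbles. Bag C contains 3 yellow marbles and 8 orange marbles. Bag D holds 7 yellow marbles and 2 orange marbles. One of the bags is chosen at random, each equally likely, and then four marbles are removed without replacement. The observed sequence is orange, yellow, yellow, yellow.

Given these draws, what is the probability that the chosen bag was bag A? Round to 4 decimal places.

The likelihood of the observed sequence under each hypothesis: P(data | bag A) = (6/11)(5/10)(4/9)(3/8) = 0.045455; P(data | bag B) = (2/9)(7/8)(6/7)(5/6) = 0.13889; P(data | bag C) = (8/11)(3/10)(2/9)(1/8) = 0.0060606; P(data | bag D) = (2/9)(7/8)(6/7)(5/6) = 0.13889.
Weighting by the prior gives 1/4 · 0.045455 = 0.011364, 1/4 · 0.13889 = 0.034722, 1/4 · 0.0060606 = 0.0015152, 1/4 · 0.13889 = 0.034722; these sum to 0.082323.
So P(bag A | data) = (0.011364) / (0.082323) = 0.13804.

0.1380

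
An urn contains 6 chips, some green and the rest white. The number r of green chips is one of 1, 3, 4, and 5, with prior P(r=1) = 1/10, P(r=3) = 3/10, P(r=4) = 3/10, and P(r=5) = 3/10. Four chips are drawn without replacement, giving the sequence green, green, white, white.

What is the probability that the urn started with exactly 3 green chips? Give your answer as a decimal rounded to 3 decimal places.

Compute the likelihood of the observed sequence for each case: P(data | r = 1) = (1/6)(0/5) = 0; P(data | r = 3) = (3/6)(2/5)(3/4)(2/3) = 1/10; P(data | r = 4) = (4/6)(3/5)(2/4)(1/3) = 1/15; P(data | r = 5) = (5/6)(4/5)(1/4)(0/3) = 0.
Multiplying each by its prior: 1/10 · 0 = 0, 3/10 · 1/10 = 3/100, 3/10 · 1/15 = 1/50, 3/10 · 0 = 0; with total 1/20.
Hence P(r = 3 | data) = (3/100) / (1/20) = 3/5.

0.600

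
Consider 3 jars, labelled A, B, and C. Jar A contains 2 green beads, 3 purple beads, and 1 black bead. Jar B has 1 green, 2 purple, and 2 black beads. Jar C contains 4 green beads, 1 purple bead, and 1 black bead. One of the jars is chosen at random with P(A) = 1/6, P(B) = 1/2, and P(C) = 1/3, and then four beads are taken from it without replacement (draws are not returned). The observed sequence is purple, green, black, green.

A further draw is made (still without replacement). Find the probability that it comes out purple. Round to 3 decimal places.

0.200

Under each hypothesis, the probability of the observed sequence is: P(data | jar A) = (3/6)(2/5)(1/4)(1/3) = 1/60; P(data | jar B) = (2/5)(1/4)(2/3)(0/2) = 0; P(data | jar C) = (1/6)(4/5)(1/4)(3/3) = 1/30.
The prior-weighted likelihoods are 1/6 · 1/60 = 1/360, 1/2 · 0 = 0, 1/3 · 1/30 = 1/90; these sum to 1/72.
Normalising, the posterior is P(jar A | data) = 1/5, P(jar B | data) = 0, P(jar C | data) = 4/5.
So P(purple next | data) = Σ P(purple next | H) P(H | data) = (1)(1/5) + (0)(4/5) = 1/5.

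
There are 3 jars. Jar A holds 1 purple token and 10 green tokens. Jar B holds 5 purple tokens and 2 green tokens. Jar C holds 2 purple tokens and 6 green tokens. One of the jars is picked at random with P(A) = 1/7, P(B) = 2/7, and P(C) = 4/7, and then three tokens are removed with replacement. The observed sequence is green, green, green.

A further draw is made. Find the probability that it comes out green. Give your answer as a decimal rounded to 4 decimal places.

The likelihood of the observed sequence under each hypothesis: P(data | jar A) = (10/11)(10/11)(10/11) = 0.75131; P(data | jar B) = (2/7)(2/7)(2/7) = 0.023324; P(data | jar C) = (6/8)(6/8)(6/8) = 0.42188.
The prior-weighted likelihoods are 1/7 · 0.75131 = 0.10733, 2/7 · 0.023324 = 0.0066639, 4/7 · 0.42188 = 0.24107; summing to 0.35507.
Normalising, the posterior is P(jar A | data) = 0.30228, P(jar B | data) = 0.018768, P(jar C | data) = 0.67895.
The predictive probability is P(green next | data) = (10/11)(0.30228) + (2/7)(0.018768) + (3/4)(0.67895) = 0.78938.

0.7894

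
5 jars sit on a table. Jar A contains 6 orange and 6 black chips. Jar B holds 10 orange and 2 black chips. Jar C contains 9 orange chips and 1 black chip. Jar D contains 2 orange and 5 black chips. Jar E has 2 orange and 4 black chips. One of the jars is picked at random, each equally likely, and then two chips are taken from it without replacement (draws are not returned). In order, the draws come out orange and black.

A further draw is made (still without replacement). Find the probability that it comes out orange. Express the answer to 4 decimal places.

0.4733

For each hypothesis, P(data | H) works out to: P(data | jar A) = (6/12)(6/11) = 0.27273; P(data | jar B) = (10/12)(2/11) = 0.15152; P(data | jar C) = (9/10)(1/9) = 0.1; P(data | jar D) = (2/7)(5/6) = 0.2381; P(data | jar E) = (2/6)(4/5) = 0.26667.
Multiplying each by its prior: 1/5 · 0.27273 = 0.054545, 1/5 · 0.15152 = 0.030303, 1/5 · 0.1 = 0.02, 1/5 · 0.2381 = 0.047619, 1/5 · 0.26667 = 0.053333; these sum to 0.2058.
The posterior is then P(jar A | data) = 0.26504, P(jar B | data) = 0.14724, P(jar C | data) = 0.097181, P(jar D | data) = 0.23138, P(jar E | data) = 0.25915.
The predictive probability is P(orange next | data) = (1/2)(0.26504) + (9/10)(0.14724) + (1)(0.097181) + (1/5)(0.23138) + (1/4)(0.25915) = 0.47329.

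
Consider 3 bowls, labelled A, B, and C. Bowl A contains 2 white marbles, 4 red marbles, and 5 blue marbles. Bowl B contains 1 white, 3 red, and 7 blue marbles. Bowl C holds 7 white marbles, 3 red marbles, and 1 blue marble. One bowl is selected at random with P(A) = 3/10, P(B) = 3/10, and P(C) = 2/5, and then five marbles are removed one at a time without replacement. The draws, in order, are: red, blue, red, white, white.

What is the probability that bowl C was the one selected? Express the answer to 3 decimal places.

For each hypothesis, P(data | H) works out to: P(data | bowl A) = (4/11)(5/10)(3/9)(2/8)(1/7) = 0.0021645; P(data | bowl B) = (3/11)(7/10)(2/9)(1/8)(0/7) = 0; P(data | bowl C) = (3/11)(1/10)(2/9)(7/8)(6/7) = 0.0045455.
The prior-weighted likelihoods are 3/10 · 0.0021645 = 0.00064935, 3/10 · 0 = 0, 2/5 · 0.0045455 = 0.0018182; with total 0.0024675.
So P(bowl C | data) = (0.0018182) / (0.0024675) = 0.73684.

0.737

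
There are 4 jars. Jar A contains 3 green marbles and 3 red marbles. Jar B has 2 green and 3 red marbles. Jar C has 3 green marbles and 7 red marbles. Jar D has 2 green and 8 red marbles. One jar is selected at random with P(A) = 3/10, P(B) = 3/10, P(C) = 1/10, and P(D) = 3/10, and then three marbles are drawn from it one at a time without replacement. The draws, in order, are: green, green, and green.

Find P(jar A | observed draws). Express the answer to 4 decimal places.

0.9474

Compute the likelihood of the observed sequence for each case: P(data | jar A) = (3/6)(2/5)(1/4) = 0.05; P(data | jar B) = (2/5)(1/4)(0/3) = 0; P(data | jar C) = (3/10)(2/9)(1/8) = 0.0083333; P(data | jar D) = (2/10)(1/9)(0/8) = 0.
Weighting by the prior gives 3/10 · 0.05 = 0.015, 3/10 · 0 = 0, 1/10 · 0.0083333 = 0.00083333, 3/10 · 0 = 0; with total 0.015833.
So P(jar A | data) = (0.015) / (0.015833) = 0.94737.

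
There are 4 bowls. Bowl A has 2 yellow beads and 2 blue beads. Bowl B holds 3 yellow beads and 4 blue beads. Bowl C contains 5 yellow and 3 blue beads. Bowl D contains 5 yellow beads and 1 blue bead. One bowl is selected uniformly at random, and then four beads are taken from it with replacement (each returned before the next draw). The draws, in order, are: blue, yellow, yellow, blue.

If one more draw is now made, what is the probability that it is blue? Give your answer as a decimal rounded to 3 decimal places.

0.454

For each hypothesis, P(data | H) works out to: P(data | bowl A) = (2/4)(2/4)(2/4)(2/4) = 0.0625; P(data | bowl B) = (4/7)(3/7)(3/7)(4/7) = 0.059975; P(data | bowl C) = (3/8)(5/8)(5/8)(3/8) = 0.054932; P(data | bowl D) = (1/6)(5/6)(5/6)(1/6) = 0.01929.
Weighting by the prior gives 1/4 · 0.0625 = 0.015625, 1/4 · 0.059975 = 0.014994, 1/4 · 0.054932 = 0.013733, 1/4 · 0.01929 = 0.0048225; these sum to 0.049174.
The posterior is then P(bowl A | data) = 0.31775, P(bowl B | data) = 0.30491, P(bowl C | data) = 0.27927, P(bowl D | data) = 0.09807.
So P(blue next | data) = Σ P(blue next | H) P(H | data) = (1/2)(0.31775) + (4/7)(0.30491) + (3/8)(0.27927) + (1/6)(0.09807) = 0.45418.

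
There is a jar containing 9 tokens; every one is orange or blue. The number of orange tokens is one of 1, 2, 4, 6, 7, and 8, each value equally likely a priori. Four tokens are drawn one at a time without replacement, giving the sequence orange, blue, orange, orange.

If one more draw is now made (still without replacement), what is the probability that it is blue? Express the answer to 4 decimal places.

0.2621

The likelihood of the observed sequence under each hypothesis: P(data | r = 1) = (1/9)(8/8)(0/7) = 0; P(data | r = 2) = (2/9)(7/8)(1/7)(0/6) = 0; P(data | r = 4) = (4/9)(5/8)(3/7)(2/6) = 0.039683; P(data | r = 6) = (6/9)(3/8)(5/7)(4/6) = 0.11905; P(data | r = 7) = (7/9)(2/8)(6/7)(5/6) = 0.13889; P(data | r = 8) = (8/9)(1/8)(7/7)(6/6) = 0.11111.
Weighting by the prior gives 1/6 · 0 = 0, 1/6 · 0 = 0, 1/6 · 0.039683 = 0.0066138, 1/6 · 0.11905 = 0.019841, 1/6 · 0.13889 = 0.023148, 1/6 · 0.11111 = 0.018519; these sum to 0.068122.
Normalising, the posterior is P(r = 1 | data) = 0, P(r = 2 | data) = 0, P(r = 4 | data) = 0.097087, P(r = 6 | data) = 0.29126, P(r = 7 | data) = 0.33981, P(r = 8 | data) = 0.27184.
The predictive probability is P(blue next | data) = (4/5)(0.097087) + (2/5)(0.29126) + (1/5)(0.33981) + (0)(0.27184) = 0.26214.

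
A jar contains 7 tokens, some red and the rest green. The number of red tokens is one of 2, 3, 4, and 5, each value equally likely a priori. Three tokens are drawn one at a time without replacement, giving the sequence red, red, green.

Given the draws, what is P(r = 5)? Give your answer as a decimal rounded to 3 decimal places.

Under each hypothesis, the probability of the observed sequence is: P(data | r = 2) = (2/7)(1/6)(5/5) = 1/21; P(data | r = 3) = (3/7)(2/6)(4/5) = 4/35; P(data | r = 4) = (4/7)(3/6)(3/5) = 6/35; P(data | r = 5) = (5/7)(4/6)(2/5) = 4/21.
Multiplying each by its prior: 1/4 · 1/21 = 1/84, 1/4 · 4/35 = 1/35, 1/4 · 6/35 = 3/70, 1/4 · 4/21 = 1/21; these sum to 11/84.
By Bayes' rule, P(r = 5 | data) = (1/21) / (11/84) = 4/11.

0.364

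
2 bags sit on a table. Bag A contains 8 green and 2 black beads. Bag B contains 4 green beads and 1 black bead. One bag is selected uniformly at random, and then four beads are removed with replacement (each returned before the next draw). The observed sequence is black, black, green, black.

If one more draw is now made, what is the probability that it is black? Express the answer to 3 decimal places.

Under each hypothesis, the probability of the observed sequence is: P(data | bag A) = (2/10)(2/10)(8/10)(2/10) = 4/625; P(data | bag B) = (1/5)(1/5)(4/5)(1/5) = 4/625.
Multiplying each by its prior: 1/2 · 4/625 = 2/625, 1/2 · 4/625 = 2/625; these sum to 4/625.
The posterior is then P(bag A | data) = 1/2, P(bag B | data) = 1/2.
Averaging over the posterior, P(black next | data) = (1/5)(1/2) + (1/5)(1/2) = 1/5.

0.200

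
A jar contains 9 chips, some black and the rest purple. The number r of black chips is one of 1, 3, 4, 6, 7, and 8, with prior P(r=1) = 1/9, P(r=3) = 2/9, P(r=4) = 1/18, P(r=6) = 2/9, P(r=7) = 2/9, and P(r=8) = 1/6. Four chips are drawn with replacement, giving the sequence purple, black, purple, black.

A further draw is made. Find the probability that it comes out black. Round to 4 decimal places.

0.5538

Compute the likelihood of the observed sequence for each case: P(data | r = 1) = (8/9)(1/9)(8/9)(1/9) = 0.0097546; P(data | r = 3) = (6/9)(3/9)(6/9)(3/9) = 0.049383; P(data | r = 4) = (5/9)(4/9)(5/9)(4/9) = 0.060966; P(data | r = 6) = (3/9)(6/9)(3/9)(6/9) = 0.049383; P(data | r = 7) = (2/9)(7/9)(2/9)(7/9) = 0.029873; P(data | r = 8) = (1/9)(8/9)(1/9)(8/9) = 0.0097546.
Weighting by the prior gives 1/9 · 0.0097546 = 0.0010838, 2/9 · 0.049383 = 0.010974, 1/18 · 0.060966 = 0.003387, 2/9 · 0.049383 = 0.010974, 2/9 · 0.029873 = 0.0066386, 1/6 · 0.0097546 = 0.0016258; these sum to 0.034683.
Dividing through by the total gives posterior P(r = 1 | data) = 0.03125, P(r = 3 | data) = 0.31641, P(r = 4 | data) = 0.097656, P(r = 6 | data) = 0.31641, P(r = 7 | data) = 0.19141, P(r = 8 | data) = 0.046875.
So P(black next | data) = Σ P(black next | H) P(H | data) = (1/9)(0.03125) + (1/3)(0.31641) + (4/9)(0.097656) + (2/3)(0.31641) + (7/9)(0.19141) + (8/9)(0.046875) = 0.55382.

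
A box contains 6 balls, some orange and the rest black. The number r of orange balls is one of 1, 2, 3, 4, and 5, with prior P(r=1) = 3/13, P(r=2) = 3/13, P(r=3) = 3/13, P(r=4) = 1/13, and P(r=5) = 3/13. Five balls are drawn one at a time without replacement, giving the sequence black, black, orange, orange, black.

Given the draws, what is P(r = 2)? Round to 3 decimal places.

0.571

Compute the likelihood of the observed sequence for each case: P(data | r = 1) = (5/6)(4/5)(1/4)(0/3) = 0; P(data | r = 2) = (4/6)(3/5)(2/4)(1/3)(2/2) = 1/15; P(data | r = 3) = (3/6)(2/5)(3/4)(2/3)(1/2) = 1/20; P(data | r = 4) = (2/6)(1/5)(4/4)(3/3)(0/2) = 0; P(data | r = 5) = (1/6)(0/5) = 0.
The prior-weighted likelihoods are 3/13 · 0 = 0, 3/13 · 1/15 = 1/65, 3/13 · 1/20 = 3/260, 1/13 · 0 = 0, 3/13 · 0 = 0; these sum to 7/260.
Hence P(r = 2 | data) = (1/65) / (7/260) = 4/7.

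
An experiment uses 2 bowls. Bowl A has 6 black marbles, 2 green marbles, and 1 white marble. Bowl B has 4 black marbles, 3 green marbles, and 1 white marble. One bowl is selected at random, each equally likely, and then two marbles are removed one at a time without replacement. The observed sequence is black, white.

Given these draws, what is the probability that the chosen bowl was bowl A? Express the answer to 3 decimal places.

Under each hypothesis, the probability of the observed sequence is: P(data | bowl A) = (6/9)(1/8) = 1/12; P(data | bowl B) = (4/8)(1/7) = 1/14.
Weighting by the prior gives 1/2 · 1/12 = 1/24, 1/2 · 1/14 = 1/28; with total 13/168.
Hence P(bowl A | data) = (1/24) / (13/168) = 7/13.

0.538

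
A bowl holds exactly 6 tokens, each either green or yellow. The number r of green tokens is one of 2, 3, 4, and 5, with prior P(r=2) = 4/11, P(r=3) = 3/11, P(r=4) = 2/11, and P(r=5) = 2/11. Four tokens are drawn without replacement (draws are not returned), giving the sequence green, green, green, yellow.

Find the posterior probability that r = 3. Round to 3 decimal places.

0.200

The likelihood of the observed sequence under each hypothesis: P(data | r = 2) = (2/6)(1/5)(0/4) = 0; P(data | r = 3) = (3/6)(2/5)(1/4)(3/3) = 1/20; P(data | r = 4) = (4/6)(3/5)(2/4)(2/3) = 2/15; P(data | r = 5) = (5/6)(4/5)(3/4)(1/3) = 1/6.
Multiplying each by its prior: 4/11 · 0 = 0, 3/11 · 1/20 = 3/220, 2/11 · 2/15 = 4/165, 2/11 · 1/6 = 1/33; these sum to 3/44.
Therefore the posterior P(r = 3 | data) = (3/220) / (3/44) = 1/5.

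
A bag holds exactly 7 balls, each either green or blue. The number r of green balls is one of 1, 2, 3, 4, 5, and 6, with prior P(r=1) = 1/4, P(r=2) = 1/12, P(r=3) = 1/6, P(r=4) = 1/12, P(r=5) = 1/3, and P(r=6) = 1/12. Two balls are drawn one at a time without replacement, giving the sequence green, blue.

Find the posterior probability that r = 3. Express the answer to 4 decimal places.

Compute the likelihood of the observed sequence for each case: P(data | r = 1) = (1/7)(6/6) = 1/7; P(data | r = 2) = (2/7)(5/6) = 5/21; P(data | r = 3) = (3/7)(4/6) = 2/7; P(data | r = 4) = (4/7)(3/6) = 2/7; P(data | r = 5) = (5/7)(2/6) = 5/21; P(data | r = 6) = (6/7)(1/6) = 1/7.
Multiplying each by its prior: 1/4 · 1/7 = 1/28, 1/12 · 5/21 = 5/252, 1/6 · 2/7 = 1/21, 1/12 · 2/7 = 1/42, 1/3 · 5/21 = 5/63, 1/12 · 1/7 = 1/84; summing to 55/252.
So P(r = 3 | data) = (1/21) / (55/252) = 12/55.

0.2182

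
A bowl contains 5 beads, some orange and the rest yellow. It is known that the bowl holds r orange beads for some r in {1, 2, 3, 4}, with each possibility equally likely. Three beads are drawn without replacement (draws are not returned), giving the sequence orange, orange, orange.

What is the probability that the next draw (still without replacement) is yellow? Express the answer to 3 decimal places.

0.600

For each hypothesis, P(data | H) works out to: P(data | r = 1) = (1/5)(0/4) = 0; P(data | r = 2) = (2/5)(1/4)(0/3) = 0; P(data | r = 3) = (3/5)(2/4)(1/3) = 1/10; P(data | r = 4) = (4/5)(3/4)(2/3) = 2/5.
Weighting by the prior gives 1/4 · 0 = 0, 1/4 · 0 = 0, 1/4 · 1/10 = 1/40, 1/4 · 2/5 = 1/10; with total 1/8.
Normalising, the posterior is P(r = 1 | data) = 0, P(r = 2 | data) = 0, P(r = 3 | data) = 1/5, P(r = 4 | data) = 4/5.
The predictive probability is P(yellow next | data) = (1)(1/5) + (1/2)(4/5) = 3/5.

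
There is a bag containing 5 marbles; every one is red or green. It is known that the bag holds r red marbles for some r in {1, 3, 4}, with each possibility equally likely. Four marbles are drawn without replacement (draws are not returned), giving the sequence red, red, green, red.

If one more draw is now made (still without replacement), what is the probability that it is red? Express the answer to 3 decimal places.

Compute the likelihood of the observed sequence for each case: P(data | r = 1) = (1/5)(0/4) = 0; P(data | r = 3) = (3/5)(2/4)(2/3)(1/2) = 1/10; P(data | r = 4) = (4/5)(3/4)(1/3)(2/2) = 1/5.
The prior-weighted likelihoods are 1/3 · 0 = 0, 1/3 · 1/10 = 1/30, 1/3 · 1/5 = 1/15; with total 1/10.
The posterior is then P(r = 1 | data) = 0, P(r = 3 | data) = 1/3, P(r = 4 | data) = 2/3.
So P(red next | data) = Σ P(red next | H) P(H | data) = (0)(1/3) + (1)(2/3) = 2/3.

0.667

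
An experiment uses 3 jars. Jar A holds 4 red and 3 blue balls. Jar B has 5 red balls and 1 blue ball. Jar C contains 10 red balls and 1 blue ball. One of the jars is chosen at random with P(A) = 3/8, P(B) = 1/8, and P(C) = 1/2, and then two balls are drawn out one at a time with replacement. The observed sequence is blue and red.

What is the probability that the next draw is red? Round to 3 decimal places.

0.694

For each hypothesis, P(data | H) works out to: P(data | jar A) = (3/7)(4/7) = 0.2449; P(data | jar B) = (1/6)(5/6) = 0.13889; P(data | jar C) = (1/11)(10/11) = 0.082645.
Weighting by the prior gives 3/8 · 0.2449 = 0.091837, 1/8 · 0.13889 = 0.017361, 1/2 · 0.082645 = 0.041322; these sum to 0.15052.
The posterior is then P(jar A | data) = 0.61013, P(jar B | data) = 0.11534, P(jar C | data) = 0.27453.
So P(red next | data) = Σ P(red next | H) P(H | data) = (4/7)(0.61013) + (5/6)(0.11534) + (10/11)(0.27453) = 0.69434.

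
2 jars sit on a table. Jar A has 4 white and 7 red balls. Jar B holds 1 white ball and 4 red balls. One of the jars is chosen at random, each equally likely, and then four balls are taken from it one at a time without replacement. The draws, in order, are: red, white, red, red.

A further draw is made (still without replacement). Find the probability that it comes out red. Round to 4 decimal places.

Compute the likelihood of the observed sequence for each case: P(data | jar A) = (7/11)(4/10)(6/9)(5/8) = 7/66; P(data | jar B) = (4/5)(1/4)(3/3)(2/2) = 1/5.
Weighting by the prior gives 1/2 · 7/66 = 7/132, 1/2 · 1/5 = 1/10; summing to 101/660.
Dividing through by the total gives posterior P(jar A | data) = 35/101, P(jar B | data) = 66/101.
The predictive probability is P(red next | data) = (4/7)(35/101) + (1)(66/101) = 86/101.

0.8515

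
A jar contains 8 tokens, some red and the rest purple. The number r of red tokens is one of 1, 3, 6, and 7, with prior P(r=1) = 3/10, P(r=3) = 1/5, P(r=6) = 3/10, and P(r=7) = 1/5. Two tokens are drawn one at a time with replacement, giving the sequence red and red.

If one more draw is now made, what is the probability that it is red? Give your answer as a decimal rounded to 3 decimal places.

Compute the likelihood of the observed sequence for each case: P(data | r = 1) = (1/8)(1/8) = 1/64; P(data | r = 3) = (3/8)(3/8) = 9/64; P(data | r = 6) = (6/8)(6/8) = 9/16; P(data | r = 7) = (7/8)(7/8) = 49/64.
The prior-weighted likelihoods are 3/10 · 1/64 = 3/640, 1/5 · 9/64 = 9/320, 3/10 · 9/16 = 27/160, 1/5 · 49/64 = 49/320; these sum to 227/640.
The posterior is then P(r = 1 | data) = 0.013216, P(r = 3 | data) = 0.079295, P(r = 6 | data) = 0.47577, P(r = 7 | data) = 0.43172.
So P(red next | data) = Σ P(red next | H) P(H | data) = (1/8)(0.013216) + (3/8)(0.079295) + (3/4)(0.47577) + (7/8)(0.43172) = 0.76597.

0.766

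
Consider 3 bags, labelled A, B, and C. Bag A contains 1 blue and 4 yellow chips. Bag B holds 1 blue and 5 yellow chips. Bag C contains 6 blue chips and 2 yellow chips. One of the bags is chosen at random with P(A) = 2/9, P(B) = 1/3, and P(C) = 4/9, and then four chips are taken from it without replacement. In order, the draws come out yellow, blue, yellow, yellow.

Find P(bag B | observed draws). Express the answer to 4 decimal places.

The likelihood of the observed sequence under each hypothesis: P(data | bag A) = (4/5)(1/4)(3/3)(2/2) = 1/5; P(data | bag B) = (5/6)(1/5)(4/4)(3/3) = 1/6; P(data | bag C) = (2/8)(6/7)(1/6)(0/5) = 0.
Weighting by the prior gives 2/9 · 1/5 = 2/45, 1/3 · 1/6 = 1/18, 4/9 · 0 = 0; with total 1/10.
So P(bag B | data) = (1/18) / (1/10) = 5/9.

0.5556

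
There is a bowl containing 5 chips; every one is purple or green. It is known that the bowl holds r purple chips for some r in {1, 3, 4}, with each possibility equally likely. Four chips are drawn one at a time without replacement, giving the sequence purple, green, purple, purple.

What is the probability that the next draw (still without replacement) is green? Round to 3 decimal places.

For each hypothesis, P(data | H) works out to: P(data | r = 1) = (1/5)(4/4)(0/3) = 0; P(data | r = 3) = (3/5)(2/4)(2/3)(1/2) = 1/10; P(data | r = 4) = (4/5)(1/4)(3/3)(2/2) = 1/5.
Weighting by the prior gives 1/3 · 0 = 0, 1/3 · 1/10 = 1/30, 1/3 · 1/5 = 1/15; these sum to 1/10.
Dividing through by the total gives posterior P(r = 1 | data) = 0, P(r = 3 | data) = 1/3, P(r = 4 | data) = 2/3.
Averaging over the posterior, P(green next | data) = (1)(1/3) + (0)(2/3) = 1/3.

0.333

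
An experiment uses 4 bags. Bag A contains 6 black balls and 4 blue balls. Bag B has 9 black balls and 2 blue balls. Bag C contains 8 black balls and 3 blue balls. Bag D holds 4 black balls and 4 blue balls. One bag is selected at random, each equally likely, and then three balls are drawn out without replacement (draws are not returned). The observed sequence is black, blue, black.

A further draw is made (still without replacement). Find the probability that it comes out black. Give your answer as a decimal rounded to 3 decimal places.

Compute the likelihood of the observed sequence for each case: P(data | bag A) = (6/10)(4/9)(5/8) = 0.16667; P(data | bag B) = (9/11)(2/10)(8/9) = 0.14545; P(data | bag C) = (8/11)(3/10)(7/9) = 0.1697; P(data | bag D) = (4/8)(4/7)(3/6) = 0.14286.
Multiplying each by its prior: 1/4 · 0.16667 = 0.041667, 1/4 · 0.14545 = 0.036364, 1/4 · 0.1697 = 0.042424, 1/4 · 0.14286 = 0.035714; these sum to 0.15617.
The posterior is then P(bag A | data) = 0.26681, P(bag B | data) = 0.23285, P(bag C | data) = 0.27166, P(bag D | data) = 0.22869.
So P(black next | data) = Σ P(black next | H) P(H | data) = (4/7)(0.26681) + (7/8)(0.23285) + (3/4)(0.27166) + (2/5)(0.22869) = 0.65142.

0.651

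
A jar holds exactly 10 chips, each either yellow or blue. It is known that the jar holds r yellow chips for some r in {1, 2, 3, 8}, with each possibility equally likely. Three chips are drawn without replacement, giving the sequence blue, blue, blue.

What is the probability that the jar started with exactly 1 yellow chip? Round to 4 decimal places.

0.4800

For each hypothesis, P(data | H) works out to: P(data | r = 1) = (9/10)(8/9)(7/8) = 7/10; P(data | r = 2) = (8/10)(7/9)(6/8) = 7/15; P(data | r = 3) = (7/10)(6/9)(5/8) = 7/24; P(data | r = 8) = (2/10)(1/9)(0/8) = 0.
Weighting by the prior gives 1/4 · 7/10 = 7/40, 1/4 · 7/15 = 7/60, 1/4 · 7/24 = 7/96, 1/4 · 0 = 0; summing to 35/96.
By Bayes' rule, P(r = 1 | data) = (7/40) / (35/96) = 12/25.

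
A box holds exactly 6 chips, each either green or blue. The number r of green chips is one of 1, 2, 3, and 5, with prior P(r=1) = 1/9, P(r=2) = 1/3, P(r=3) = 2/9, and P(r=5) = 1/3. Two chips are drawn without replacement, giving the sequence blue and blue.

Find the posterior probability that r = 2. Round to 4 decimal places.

0.5294

Under each hypothesis, the probability of the observed sequence is: P(data | r = 1) = (5/6)(4/5) = 2/3; P(data | r = 2) = (4/6)(3/5) = 2/5; P(data | r = 3) = (3/6)(2/5) = 1/5; P(data | r = 5) = (1/6)(0/5) = 0.
The prior-weighted likelihoods are 1/9 · 2/3 = 2/27, 1/3 · 2/5 = 2/15, 2/9 · 1/5 = 2/45, 1/3 · 0 = 0; summing to 34/135.
So P(r = 2 | data) = (2/15) / (34/135) = 9/17.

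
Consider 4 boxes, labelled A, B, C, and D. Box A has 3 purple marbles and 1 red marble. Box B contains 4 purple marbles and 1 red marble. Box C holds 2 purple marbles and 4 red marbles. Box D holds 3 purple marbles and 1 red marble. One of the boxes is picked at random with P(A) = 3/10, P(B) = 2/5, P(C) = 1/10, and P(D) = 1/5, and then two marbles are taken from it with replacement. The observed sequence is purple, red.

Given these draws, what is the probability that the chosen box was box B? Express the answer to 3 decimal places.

0.356

Compute the likelihood of the observed sequence for each case: P(data | box A) = (3/4)(1/4) = 0.1875; P(data | box B) = (4/5)(1/5) = 0.16; P(data | box C) = (2/6)(4/6) = 0.22222; P(data | box D) = (3/4)(1/4) = 0.1875.
Weighting by the prior gives 3/10 · 0.1875 = 0.05625, 2/5 · 0.16 = 0.064, 1/10 · 0.22222 = 0.022222, 1/5 · 0.1875 = 0.0375; with total 0.17997.
So P(box B | data) = (0.064) / (0.17997) = 0.35561.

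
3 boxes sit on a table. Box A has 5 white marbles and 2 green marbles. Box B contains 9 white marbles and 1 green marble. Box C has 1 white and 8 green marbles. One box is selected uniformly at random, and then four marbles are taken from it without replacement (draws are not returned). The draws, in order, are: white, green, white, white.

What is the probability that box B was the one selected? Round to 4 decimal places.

The likelihood of the observed sequence under each hypothesis: P(data | box A) = (5/7)(2/6)(4/5)(3/4) = 1/7; P(data | box B) = (9/10)(1/9)(8/8)(7/7) = 1/10; P(data | box C) = (1/9)(8/8)(0/7) = 0.
The prior-weighted likelihoods are 1/3 · 1/7 = 1/21, 1/3 · 1/10 = 1/30, 1/3 · 0 = 0; these sum to 17/210.
So P(box B | data) = (1/30) / (17/210) = 7/17.

0.4118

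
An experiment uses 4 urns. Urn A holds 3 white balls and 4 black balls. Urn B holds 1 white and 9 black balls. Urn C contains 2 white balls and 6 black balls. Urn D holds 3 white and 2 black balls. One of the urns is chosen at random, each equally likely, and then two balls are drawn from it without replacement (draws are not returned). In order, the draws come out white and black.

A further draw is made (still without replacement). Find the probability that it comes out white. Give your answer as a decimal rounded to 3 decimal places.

Under each hypothesis, the probability of the observed sequence is: P(data | urn A) = (3/7)(4/6) = 2/7; P(data | urn B) = (1/10)(9/9) = 1/10; P(data | urn C) = (2/8)(6/7) = 3/14; P(data | urn D) = (3/5)(2/4) = 3/10.
The prior-weighted likelihoods are 1/4 · 2/7 = 1/14, 1/4 · 1/10 = 1/40, 1/4 · 3/14 = 3/56, 1/4 · 3/10 = 3/40; these sum to 9/40.
Normalising, the posterior is P(urn A | data) = 20/63, P(urn B | data) = 1/9, P(urn C | data) = 5/21, P(urn D | data) = 1/3.
So P(white next | data) = Σ P(white next | H) P(H | data) = (2/5)(20/63) + (0)(1/9) + (1/6)(5/21) + (2/3)(1/3) = 7/18.

0.389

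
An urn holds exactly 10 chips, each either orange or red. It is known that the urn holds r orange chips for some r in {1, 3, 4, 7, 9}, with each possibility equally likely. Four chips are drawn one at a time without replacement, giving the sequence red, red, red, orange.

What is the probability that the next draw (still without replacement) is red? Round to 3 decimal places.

Compute the likelihood of the observed sequence for each case: P(data | r = 1) = (9/10)(8/9)(7/8)(1/7) = 1/10; P(data | r = 3) = (7/10)(6/9)(5/8)(3/7) = 1/8; P(data | r = 4) = (6/10)(5/9)(4/8)(4/7) = 2/21; P(data | r = 7) = (3/10)(2/9)(1/8)(7/7) = 1/120; P(data | r = 9) = (1/10)(0/9) = 0.
The prior-weighted likelihoods are 1/5 · 1/10 = 1/50, 1/5 · 1/8 = 1/40, 1/5 · 2/21 = 2/105, 1/5 · 1/120 = 1/600, 1/5 · 0 = 0; summing to 23/350.
The posterior is then P(r = 1 | data) = 7/23, P(r = 3 | data) = 35/92, P(r = 4 | data) = 20/69, P(r = 7 | data) = 7/276, P(r = 9 | data) = 0.
Averaging over the posterior, P(red next | data) = (1)(7/23) + (2/3)(35/92) + (1/2)(20/69) + (0)(7/276) = 97/138.

0.703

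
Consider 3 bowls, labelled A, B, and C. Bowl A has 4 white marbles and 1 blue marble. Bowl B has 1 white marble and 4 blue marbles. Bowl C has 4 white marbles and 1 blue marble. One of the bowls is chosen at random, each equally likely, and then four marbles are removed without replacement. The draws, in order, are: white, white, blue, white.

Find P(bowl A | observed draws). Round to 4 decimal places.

Under each hypothesis, the probability of the observed sequence is: P(data | bowl A) = (4/5)(3/4)(1/3)(2/2) = 1/5; P(data | bowl B) = (1/5)(0/4) = 0; P(data | bowl C) = (4/5)(3/4)(1/3)(2/2) = 1/5.
Multiplying each by its prior: 1/3 · 1/5 = 1/15, 1/3 · 0 = 0, 1/3 · 1/5 = 1/15; summing to 2/15.
So P(bowl A | data) = (1/15) / (2/15) = 1/2.

0.5000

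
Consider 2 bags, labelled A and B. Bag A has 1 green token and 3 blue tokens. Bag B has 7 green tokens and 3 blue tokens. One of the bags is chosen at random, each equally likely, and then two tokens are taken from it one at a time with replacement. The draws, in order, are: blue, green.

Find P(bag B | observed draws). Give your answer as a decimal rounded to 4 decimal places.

0.5283

The likelihood of the observed sequence under each hypothesis: P(data | bag A) = (3/4)(1/4) = 3/16; P(data | bag B) = (3/10)(7/10) = 21/100.
The prior-weighted likelihoods are 1/2 · 3/16 = 3/32, 1/2 · 21/100 = 21/200; with total 159/800.
Therefore the posterior P(bag B | data) = (21/200) / (159/800) = 28/53.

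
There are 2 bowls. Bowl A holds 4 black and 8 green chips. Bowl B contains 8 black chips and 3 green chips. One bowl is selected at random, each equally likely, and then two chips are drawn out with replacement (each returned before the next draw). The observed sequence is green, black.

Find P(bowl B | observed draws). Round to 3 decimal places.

Compute the likelihood of the observed sequence for each case: P(data | bowl A) = (8/12)(4/12) = 0.22222; P(data | bowl B) = (3/11)(8/11) = 0.19835.
Multiplying each by its prior: 1/2 · 0.22222 = 0.11111, 1/2 · 0.19835 = 0.099174; summing to 0.21028.
Therefore the posterior P(bowl B | data) = (0.099174) / (0.21028) = 0.47162.

0.472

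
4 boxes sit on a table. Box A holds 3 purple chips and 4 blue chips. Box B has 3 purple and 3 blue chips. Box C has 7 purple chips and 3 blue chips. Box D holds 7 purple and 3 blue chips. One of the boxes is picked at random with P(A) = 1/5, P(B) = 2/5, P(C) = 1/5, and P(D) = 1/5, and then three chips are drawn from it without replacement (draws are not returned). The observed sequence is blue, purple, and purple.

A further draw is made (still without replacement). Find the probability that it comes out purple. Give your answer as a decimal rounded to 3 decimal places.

0.495

For each hypothesis, P(data | H) works out to: P(data | box A) = (4/7)(3/6)(2/5) = 4/35; P(data | box B) = (3/6)(3/5)(2/4) = 3/20; P(data | box C) = (3/10)(7/9)(6/8) = 7/40; P(data | box D) = (3/10)(7/9)(6/8) = 7/40.
Multiplying each by its prior: 1/5 · 4/35 = 4/175, 2/5 · 3/20 = 3/50, 1/5 · 7/40 = 7/200, 1/5 · 7/40 = 7/200; with total 107/700.
Dividing through by the total gives posterior P(box A | data) = 16/107, P(box B | data) = 42/107, P(box C | data) = 49/214, P(box D | data) = 49/214.
Averaging over the posterior, P(purple next | data) = (1/4)(16/107) + (1/3)(42/107) + (5/7)(49/214) + (5/7)(49/214) = 53/107.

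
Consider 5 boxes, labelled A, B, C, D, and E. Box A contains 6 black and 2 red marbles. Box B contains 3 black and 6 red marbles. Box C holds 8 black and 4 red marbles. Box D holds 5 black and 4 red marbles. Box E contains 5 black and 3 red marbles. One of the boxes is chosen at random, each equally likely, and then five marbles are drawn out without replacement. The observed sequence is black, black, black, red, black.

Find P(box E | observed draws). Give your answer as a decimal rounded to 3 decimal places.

0.204

Under each hypothesis, the probability of the observed sequence is: P(data | box A) = (6/8)(5/7)(4/6)(2/5)(3/4) = 0.10714; P(data | box B) = (3/9)(2/8)(1/7)(6/6)(0/5) = 0; P(data | box C) = (8/12)(7/11)(6/10)(4/9)(5/8) = 0.070707; P(data | box D) = (5/9)(4/8)(3/7)(4/6)(2/5) = 0.031746; P(data | box E) = (5/8)(4/7)(3/6)(3/5)(2/4) = 0.053571.
Weighting by the prior gives 1/5 · 0.10714 = 0.021429, 1/5 · 0 = 0, 1/5 · 0.070707 = 0.014141, 1/5 · 0.031746 = 0.0063492, 1/5 · 0.053571 = 0.010714; with total 0.052633.
Hence P(box E | data) = (0.010714) / (0.052633) = 0.20356.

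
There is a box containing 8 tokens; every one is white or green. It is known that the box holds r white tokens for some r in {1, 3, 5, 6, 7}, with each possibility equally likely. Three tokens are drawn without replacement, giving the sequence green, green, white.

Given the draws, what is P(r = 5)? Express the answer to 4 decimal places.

For each hypothesis, P(data | H) works out to: P(data | r = 1) = (7/8)(6/7)(1/6) = 1/8; P(data | r = 3) = (5/8)(4/7)(3/6) = 5/28; P(data | r = 5) = (3/8)(2/7)(5/6) = 5/56; P(data | r = 6) = (2/8)(1/7)(6/6) = 1/28; P(data | r = 7) = (1/8)(0/7) = 0.
The prior-weighted likelihoods are 1/5 · 1/8 = 1/40, 1/5 · 5/28 = 1/28, 1/5 · 5/56 = 1/56, 1/5 · 1/28 = 1/140, 1/5 · 0 = 0; summing to 3/35.
Therefore the posterior P(r = 5 | data) = (1/56) / (3/35) = 5/24.

0.2083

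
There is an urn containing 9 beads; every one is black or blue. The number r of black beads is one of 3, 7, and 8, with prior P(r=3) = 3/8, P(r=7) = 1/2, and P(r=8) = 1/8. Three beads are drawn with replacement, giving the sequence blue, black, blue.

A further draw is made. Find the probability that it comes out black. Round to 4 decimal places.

The likelihood of the observed sequence under each hypothesis: P(data | r = 3) = (6/9)(3/9)(6/9) = 4/27; P(data | r = 7) = (2/9)(7/9)(2/9) = 28/729; P(data | r = 8) = (1/9)(8/9)(1/9) = 8/729.
The prior-weighted likelihoods are 3/8 · 4/27 = 1/18, 1/2 · 28/729 = 14/729, 1/8 · 8/729 = 1/729; these sum to 37/486.
The posterior is then P(r = 3 | data) = 27/37, P(r = 7 | data) = 28/111, P(r = 8 | data) = 2/111.
The predictive probability is P(black next | data) = (1/3)(27/37) + (7/9)(28/111) + (8/9)(2/111) = 455/999.

0.4555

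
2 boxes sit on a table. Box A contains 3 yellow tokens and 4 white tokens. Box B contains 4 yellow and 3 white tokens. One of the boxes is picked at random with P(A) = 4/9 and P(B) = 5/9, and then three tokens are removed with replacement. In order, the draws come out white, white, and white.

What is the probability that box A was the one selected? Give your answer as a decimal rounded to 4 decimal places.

The likelihood of the observed sequence under each hypothesis: P(data | box A) = (4/7)(4/7)(4/7) = 0.18659; P(data | box B) = (3/7)(3/7)(3/7) = 0.078717.
Multiplying each by its prior: 4/9 · 0.18659 = 0.082928, 5/9 · 0.078717 = 0.043732; with total 0.12666.
By Bayes' rule, P(box A | data) = (0.082928) / (0.12666) = 0.65473.

0.6547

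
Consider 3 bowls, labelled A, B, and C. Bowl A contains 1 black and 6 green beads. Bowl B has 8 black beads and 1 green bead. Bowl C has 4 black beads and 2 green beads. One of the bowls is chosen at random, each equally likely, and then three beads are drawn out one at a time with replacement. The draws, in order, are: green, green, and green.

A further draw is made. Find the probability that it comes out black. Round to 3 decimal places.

Under each hypothesis, the probability of the observed sequence is: P(data | bowl A) = (6/7)(6/7)(6/7) = 0.62974; P(data | bowl B) = (1/9)(1/9)(1/9) = 0.0013717; P(data | bowl C) = (2/6)(2/6)(2/6) = 0.037037.
Weighting by the prior gives 1/3 · 0.62974 = 0.20991, 1/3 · 0.0013717 = 0.00045725, 1/3 · 0.037037 = 0.012346; these sum to 0.22272.
Dividing through by the total gives posterior P(bowl A | data) = 0.94251, P(bowl B | data) = 0.0020531, P(bowl C | data) = 0.055433.
The predictive probability is P(black next | data) = (1/7)(0.94251) + (8/9)(0.0020531) + (2/3)(0.055433) = 0.17342.

0.173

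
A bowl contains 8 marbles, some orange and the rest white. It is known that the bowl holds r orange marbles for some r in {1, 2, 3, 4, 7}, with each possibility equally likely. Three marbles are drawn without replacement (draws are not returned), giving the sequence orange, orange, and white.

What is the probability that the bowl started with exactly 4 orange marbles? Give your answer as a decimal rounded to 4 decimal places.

Under each hypothesis, the probability of the observed sequence is: P(data | r = 1) = (1/8)(0/7) = 0; P(data | r = 2) = (2/8)(1/7)(6/6) = 1/28; P(data | r = 3) = (3/8)(2/7)(5/6) = 5/56; P(data | r = 4) = (4/8)(3/7)(4/6) = 1/7; P(data | r = 7) = (7/8)(6/7)(1/6) = 1/8.
Weighting by the prior gives 1/5 · 0 = 0, 1/5 · 1/28 = 1/140, 1/5 · 5/56 = 1/56, 1/5 · 1/7 = 1/35, 1/5 · 1/8 = 1/40; these sum to 11/140.
Therefore the posterior P(r = 4 | data) = (1/35) / (11/140) = 4/11.

0.3636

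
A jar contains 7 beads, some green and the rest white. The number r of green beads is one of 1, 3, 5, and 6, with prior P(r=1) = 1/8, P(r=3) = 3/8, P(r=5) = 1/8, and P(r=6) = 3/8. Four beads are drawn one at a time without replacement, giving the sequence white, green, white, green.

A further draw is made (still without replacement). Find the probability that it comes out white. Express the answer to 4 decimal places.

Under each hypothesis, the probability of the observed sequence is: P(data | r = 1) = (6/7)(1/6)(5/5)(0/4) = 0; P(data | r = 3) = (4/7)(3/6)(3/5)(2/4) = 3/35; P(data | r = 5) = (2/7)(5/6)(1/5)(4/4) = 1/21; P(data | r = 6) = (1/7)(6/6)(0/5) = 0.
Multiplying each by its prior: 1/8 · 0 = 0, 3/8 · 3/35 = 9/280, 1/8 · 1/21 = 1/168, 3/8 · 0 = 0; with total 4/105.
Normalising, the posterior is P(r = 1 | data) = 0, P(r = 3 | data) = 27/32, P(r = 5 | data) = 5/32, P(r = 6 | data) = 0.
So P(white next | data) = Σ P(white next | H) P(H | data) = (2/3)(27/32) + (0)(5/32) = 9/16.

0.5625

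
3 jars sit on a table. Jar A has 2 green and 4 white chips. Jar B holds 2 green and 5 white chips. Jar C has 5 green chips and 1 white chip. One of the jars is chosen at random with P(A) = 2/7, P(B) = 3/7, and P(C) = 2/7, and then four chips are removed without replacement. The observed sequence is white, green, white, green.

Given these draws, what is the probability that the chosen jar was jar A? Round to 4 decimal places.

0.4828

Compute the likelihood of the observed sequence for each case: P(data | jar A) = (4/6)(2/5)(3/4)(1/3) = 1/15; P(data | jar B) = (5/7)(2/6)(4/5)(1/4) = 1/21; P(data | jar C) = (1/6)(5/5)(0/4) = 0.
Multiplying each by its prior: 2/7 · 1/15 = 2/105, 3/7 · 1/21 = 1/49, 2/7 · 0 = 0; with total 29/735.
Hence P(jar A | data) = (2/105) / (29/735) = 14/29.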